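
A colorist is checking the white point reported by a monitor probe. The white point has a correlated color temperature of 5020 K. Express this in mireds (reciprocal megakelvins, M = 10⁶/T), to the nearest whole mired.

M = 10⁶ / 5020 = 199.203 → 199 mireds.

199 mireds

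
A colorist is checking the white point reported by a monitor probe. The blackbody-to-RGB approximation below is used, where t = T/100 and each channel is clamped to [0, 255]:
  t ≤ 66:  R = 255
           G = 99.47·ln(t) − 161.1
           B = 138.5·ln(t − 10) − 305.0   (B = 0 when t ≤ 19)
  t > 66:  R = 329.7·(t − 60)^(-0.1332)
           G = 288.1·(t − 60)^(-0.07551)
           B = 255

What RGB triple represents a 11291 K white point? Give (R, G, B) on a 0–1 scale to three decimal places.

(0.762, 0.837, 1.000)

t = 11291/100 = 112.91; the t > 66 branch applies.
R = 329.7·(112.91 − 60)^(-0.1332) = 329.7·52.91^(-0.1332) = 329.7·0.58942 = 194.332.
G = 288.1·(112.91 − 60)^(-0.07551) = 288.1·52.91^(-0.07551) = 288.1·0.74106 = 213.501.
B = 255 by definition for t > 66.
Dividing each by 255: (0.7621, 0.8373, 1.0000) → (0.762, 0.837, 1.000).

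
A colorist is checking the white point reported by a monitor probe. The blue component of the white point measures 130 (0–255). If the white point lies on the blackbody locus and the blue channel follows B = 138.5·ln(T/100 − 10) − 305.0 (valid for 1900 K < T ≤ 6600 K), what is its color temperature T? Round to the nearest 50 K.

3300 K

ln(t − 10) = (130 + 305.0) / 138.5 = 3.1408.
t − 10 = e^3.1408 = 23.122, so t = 33.122.
T = 100·t = 3312 K → 3300 K to the nearest 50 K.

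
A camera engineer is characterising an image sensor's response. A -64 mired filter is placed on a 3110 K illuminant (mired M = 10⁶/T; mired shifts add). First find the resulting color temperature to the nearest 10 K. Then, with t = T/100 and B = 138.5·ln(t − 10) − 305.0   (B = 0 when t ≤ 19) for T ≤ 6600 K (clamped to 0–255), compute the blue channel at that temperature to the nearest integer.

M_in = 10⁶/3110 = 321.54; M_out = 321.54 + (-64) = 257.54.
T_out = 10⁶/257.54 = 3882.8 K → 3880 K; t = 38.8.
B = 138.5·ln(38.8 − 10) − 305.0 = 138.5·ln 28.8 − 305.0 = 138.5·3.3604 − 305.0 = 160.412.
Rounded: 160.

160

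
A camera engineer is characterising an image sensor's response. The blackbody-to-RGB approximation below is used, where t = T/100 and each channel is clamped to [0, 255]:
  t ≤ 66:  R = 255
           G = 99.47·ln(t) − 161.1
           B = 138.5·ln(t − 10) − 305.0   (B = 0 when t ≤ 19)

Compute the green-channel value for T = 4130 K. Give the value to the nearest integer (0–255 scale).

t = 4130/100 = 41.3; the t ≤ 66 branch applies.
G = 99.47·ln 41.3 − 161.1 = 99.47·3.7209 − 161.1 = 209.014.
Rounded: 209.

209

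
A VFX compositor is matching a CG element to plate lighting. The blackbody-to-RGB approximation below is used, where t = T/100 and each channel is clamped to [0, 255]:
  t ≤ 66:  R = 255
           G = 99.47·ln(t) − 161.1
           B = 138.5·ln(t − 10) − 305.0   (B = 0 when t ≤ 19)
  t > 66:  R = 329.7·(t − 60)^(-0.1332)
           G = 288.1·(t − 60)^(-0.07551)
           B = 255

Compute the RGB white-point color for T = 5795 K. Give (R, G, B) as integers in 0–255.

(255, 243, 231)

t = 5795/100 = 57.95; the t ≤ 66 branch applies.
R = 255 by definition for t ≤ 66.
G = 99.47·ln 57.95 − 161.1 = 99.47·4.0596 − 161.1 = 242.706.
B = 138.5·ln(57.95 − 10) − 305.0 = 138.5·ln 47.95 − 305.0 = 138.5·3.8702 − 305.0 = 231.017.
Rounded: (255, 243, 231).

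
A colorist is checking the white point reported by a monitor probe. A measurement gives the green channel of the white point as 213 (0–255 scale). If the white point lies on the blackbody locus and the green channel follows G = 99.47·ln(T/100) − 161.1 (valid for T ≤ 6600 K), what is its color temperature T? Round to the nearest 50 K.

4300 K

ln t = (213 + 161.1) / 99.47 = 3.7609.
t = e^3.7609 = 42.989.
T = 100·t = 4299 K → 4300 K to the nearest 50 K.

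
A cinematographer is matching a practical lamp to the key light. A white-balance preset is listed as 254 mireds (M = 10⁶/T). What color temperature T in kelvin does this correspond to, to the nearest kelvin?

T = 10⁶ / 254 = 3937.01 K → 3937 K.

3937 K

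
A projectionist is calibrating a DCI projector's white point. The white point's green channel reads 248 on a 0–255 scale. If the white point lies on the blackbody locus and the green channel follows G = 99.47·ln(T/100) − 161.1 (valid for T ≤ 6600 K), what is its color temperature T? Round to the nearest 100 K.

6100 K

ln t = (248 + 161.1) / 99.47 = 4.1128.
t = e^4.1128 = 61.117.
T = 100·t = 6112 K → 6100 K to the nearest 100 K.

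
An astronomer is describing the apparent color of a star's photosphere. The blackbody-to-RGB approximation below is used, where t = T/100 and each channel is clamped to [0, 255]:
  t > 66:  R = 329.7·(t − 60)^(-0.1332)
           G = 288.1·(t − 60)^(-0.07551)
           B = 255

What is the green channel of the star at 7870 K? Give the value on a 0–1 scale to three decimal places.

0.906

t = 7870/100 = 78.7; the t > 66 branch applies.
G = 288.1·(78.7 − 60)^(-0.07551) = 288.1·18.7^(-0.07551) = 288.1·0.80161 = 230.944.
On a 0–1 scale: 230.944/255 = 0.9057 → 0.906.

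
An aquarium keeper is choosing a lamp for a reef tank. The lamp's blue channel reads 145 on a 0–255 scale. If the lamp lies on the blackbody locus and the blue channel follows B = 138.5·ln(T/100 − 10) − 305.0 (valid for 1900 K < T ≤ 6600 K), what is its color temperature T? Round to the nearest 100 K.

3600 K

ln(t − 10) = (145 + 305.0) / 138.5 = 3.2491.
t − 10 = e^3.2491 = 25.767, so t = 35.767.
T = 100·t = 3577 K → 3600 K to the nearest 100 K.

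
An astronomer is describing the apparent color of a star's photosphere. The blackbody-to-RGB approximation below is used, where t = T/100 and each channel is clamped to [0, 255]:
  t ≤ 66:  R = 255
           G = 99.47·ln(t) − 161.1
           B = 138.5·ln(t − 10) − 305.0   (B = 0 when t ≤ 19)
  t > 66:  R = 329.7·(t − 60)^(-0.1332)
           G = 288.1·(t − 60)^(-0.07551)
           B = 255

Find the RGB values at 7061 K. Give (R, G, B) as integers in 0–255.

(241, 241, 255)

t = 7061/100 = 70.61; the t > 66 branch applies.
R = 329.7·(70.61 − 60)^(-0.1332) = 329.7·10.61^(-0.1332) = 329.7·0.73009 = 240.710.
G = 288.1·(70.61 − 60)^(-0.07551) = 288.1·10.61^(-0.07551) = 288.1·0.83666 = 241.041.
B = 255 by definition for t > 66.
Rounded: (241, 241, 255).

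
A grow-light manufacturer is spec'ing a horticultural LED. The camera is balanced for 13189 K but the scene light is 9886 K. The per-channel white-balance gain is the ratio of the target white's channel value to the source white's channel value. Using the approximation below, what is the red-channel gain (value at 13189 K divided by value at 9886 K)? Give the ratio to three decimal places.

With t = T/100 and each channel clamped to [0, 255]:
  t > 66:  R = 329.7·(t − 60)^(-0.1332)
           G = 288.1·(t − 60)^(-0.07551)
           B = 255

0.921

At 9886 K (t = 98.86):
  R = 329.7·(98.86 − 60)^(-0.1332) = 329.7·38.86^(-0.1332) = 329.7·0.61416 = 202.487.
At 13189 K (t = 131.89):
  R = 329.7·(131.89 − 60)^(-0.1332) = 329.7·71.89^(-0.1332) = 329.7·0.56584 = 186.557.
Gain = 186.557 / 202.487 = 0.9213 → 0.921.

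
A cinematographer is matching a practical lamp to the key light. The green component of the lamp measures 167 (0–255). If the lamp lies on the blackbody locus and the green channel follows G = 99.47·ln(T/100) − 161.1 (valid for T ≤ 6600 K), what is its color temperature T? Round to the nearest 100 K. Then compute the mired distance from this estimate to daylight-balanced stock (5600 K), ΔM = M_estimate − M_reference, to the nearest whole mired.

+192 mireds

ln t = (167 + 161.1) / 99.47 = 3.2985.
t = e^3.2985 = 27.072.
T = 100·t = 2707 K → 2700 K to the nearest 100 K.
M_estimate = 10⁶/2700 = 370.37; M_reference = 10⁶/5600 = 178.57.
ΔM = 370.37 − 178.57 = 191.80 → +192 mireds.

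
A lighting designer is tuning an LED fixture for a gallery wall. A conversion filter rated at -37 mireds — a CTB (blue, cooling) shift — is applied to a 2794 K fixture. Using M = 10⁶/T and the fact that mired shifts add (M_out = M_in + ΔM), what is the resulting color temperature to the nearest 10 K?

M_in = 10⁶/2794 = 357.91 mireds.
M_out = 357.91 + (-37) = 320.91 mireds.
T_out = 10⁶/320.91 = 3116.1 K → 3120 K.

3120 K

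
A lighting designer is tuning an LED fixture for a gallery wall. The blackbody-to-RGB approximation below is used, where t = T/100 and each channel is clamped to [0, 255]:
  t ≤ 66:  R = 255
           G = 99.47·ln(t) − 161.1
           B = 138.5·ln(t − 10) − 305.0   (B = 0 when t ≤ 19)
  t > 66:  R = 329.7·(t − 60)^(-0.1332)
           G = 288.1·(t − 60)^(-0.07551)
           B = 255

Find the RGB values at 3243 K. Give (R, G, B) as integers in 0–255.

t = 3243/100 = 32.43; the t ≤ 66 branch applies.
R = 255 by definition for t ≤ 66.
G = 99.47·ln 32.43 − 161.1 = 99.47·3.4791 − 161.1 = 184.964.
B = 138.5·ln(32.43 − 10) − 305.0 = 138.5·ln 22.43 − 305.0 = 138.5·3.1104 − 305.0 = 125.790.
Rounded: (255, 185, 126).

(255, 185, 126)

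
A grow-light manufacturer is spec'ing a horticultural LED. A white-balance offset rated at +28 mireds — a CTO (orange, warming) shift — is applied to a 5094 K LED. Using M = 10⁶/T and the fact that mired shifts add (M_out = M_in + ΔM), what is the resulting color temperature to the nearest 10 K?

4460 K

M_in = 10⁶/5094 = 196.31 mireds.
M_out = 196.31 + (+28) = 224.31 mireds.
T_out = 10⁶/224.31 = 4458.1 K → 4460 K.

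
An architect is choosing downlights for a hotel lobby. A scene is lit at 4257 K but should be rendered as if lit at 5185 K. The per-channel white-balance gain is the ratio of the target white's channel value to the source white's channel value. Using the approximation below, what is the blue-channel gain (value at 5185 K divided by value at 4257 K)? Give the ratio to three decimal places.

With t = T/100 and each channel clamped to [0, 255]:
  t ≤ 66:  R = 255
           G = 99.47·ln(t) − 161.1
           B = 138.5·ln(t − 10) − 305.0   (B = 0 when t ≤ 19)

1.196

At 4257 K (t = 42.57):
  B = 138.5·ln(42.57 − 10) − 305.0 = 138.5·ln 32.57 − 305.0 = 138.5·3.4834 − 305.0 = 177.450.
At 5185 K (t = 51.85):
  B = 138.5·ln(51.85 − 10) − 305.0 = 138.5·ln 41.85 − 305.0 = 138.5·3.7341 − 305.0 = 212.172.
Gain = 212.172 / 177.450 = 1.1957 → 1.196.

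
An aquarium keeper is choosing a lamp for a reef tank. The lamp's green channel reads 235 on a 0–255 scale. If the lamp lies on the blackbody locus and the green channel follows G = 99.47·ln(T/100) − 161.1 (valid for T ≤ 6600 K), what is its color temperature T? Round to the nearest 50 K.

ln t = (235 + 161.1) / 99.47 = 3.9821.
t = e^3.9821 = 53.630.
T = 100·t = 5363 K → 5350 K to the nearest 50 K.

5350 K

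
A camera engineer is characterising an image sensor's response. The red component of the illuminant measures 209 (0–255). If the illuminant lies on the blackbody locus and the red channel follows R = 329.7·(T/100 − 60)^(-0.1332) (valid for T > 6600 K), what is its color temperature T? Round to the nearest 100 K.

9100 K

(t − 60)^(-0.1332) = 209/329.7 = 0.63391.
t − 60 = 0.63391^(1/-0.1332) = 0.63391^(-7.508) = 30.639, so t = 90.639.
T = 100·t = 9064 K → 9100 K to the nearest 100 K.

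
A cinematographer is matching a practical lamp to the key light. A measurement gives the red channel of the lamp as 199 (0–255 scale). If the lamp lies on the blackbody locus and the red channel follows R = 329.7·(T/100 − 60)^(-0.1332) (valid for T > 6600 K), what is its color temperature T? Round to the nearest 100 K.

(t − 60)^(-0.1332) = 199/329.7 = 0.60358.
t − 60 = 0.60358^(1/-0.1332) = 0.60358^(-7.508) = 44.273, so t = 104.273.
T = 100·t = 10427 K → 10400 K to the nearest 100 K.

10400 K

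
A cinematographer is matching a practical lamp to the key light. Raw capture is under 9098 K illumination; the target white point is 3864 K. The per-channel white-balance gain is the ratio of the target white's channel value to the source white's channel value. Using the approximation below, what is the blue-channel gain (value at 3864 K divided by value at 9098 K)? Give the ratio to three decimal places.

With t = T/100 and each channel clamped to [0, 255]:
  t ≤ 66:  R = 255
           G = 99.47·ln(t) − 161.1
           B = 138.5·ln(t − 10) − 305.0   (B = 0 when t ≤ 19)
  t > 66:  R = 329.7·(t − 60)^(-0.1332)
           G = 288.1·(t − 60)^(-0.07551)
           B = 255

At 9098 K (t = 90.98):
  B = 255 by definition for t > 66.
At 3864 K (t = 38.64):
  B = 138.5·ln(38.64 − 10) − 305.0 = 138.5·ln 28.64 − 305.0 = 138.5·3.3548 − 305.0 = 159.640.
Gain = 159.640 / 255.000 = 0.6260 → 0.626.

0.626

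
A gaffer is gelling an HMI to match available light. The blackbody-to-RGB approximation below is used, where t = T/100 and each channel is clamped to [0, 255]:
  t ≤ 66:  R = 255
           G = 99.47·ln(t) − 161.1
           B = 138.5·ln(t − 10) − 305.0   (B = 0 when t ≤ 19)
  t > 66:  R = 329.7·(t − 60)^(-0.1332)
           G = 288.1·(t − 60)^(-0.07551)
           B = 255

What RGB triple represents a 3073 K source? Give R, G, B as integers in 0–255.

t = 3073/100 = 30.73; the t ≤ 66 branch applies.
R = 255 by definition for t ≤ 66.
G = 99.47·ln 30.73 − 161.1 = 99.47·3.4252 − 161.1 = 179.609.
B = 138.5·ln(30.73 − 10) − 305.0 = 138.5·ln 20.73 − 305.0 = 138.5·3.0316 − 305.0 = 114.874.
Rounded: (255, 180, 115).

R=255, G=180, B=115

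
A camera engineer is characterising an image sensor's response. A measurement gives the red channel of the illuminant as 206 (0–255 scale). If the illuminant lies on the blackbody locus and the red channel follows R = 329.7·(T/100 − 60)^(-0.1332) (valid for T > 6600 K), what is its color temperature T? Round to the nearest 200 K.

9400 K

(t − 60)^(-0.1332) = 206/329.7 = 0.62481.
t − 60 = 0.62481^(1/-0.1332) = 0.62481^(-7.508) = 34.152, so t = 94.152.
T = 100·t = 9415 K → 9400 K to the nearest 200 K.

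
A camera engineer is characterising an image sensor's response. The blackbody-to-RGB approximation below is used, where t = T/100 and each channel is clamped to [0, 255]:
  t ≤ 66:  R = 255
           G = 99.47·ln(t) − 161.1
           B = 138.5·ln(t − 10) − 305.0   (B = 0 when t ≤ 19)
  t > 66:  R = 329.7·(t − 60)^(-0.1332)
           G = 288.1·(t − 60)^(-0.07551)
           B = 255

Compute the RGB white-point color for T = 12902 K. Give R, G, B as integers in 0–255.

R=188, G=209, B=255

t = 12902/100 = 129.02; the t > 66 branch applies.
R = 329.7·(129.02 − 60)^(-0.1332) = 329.7·69.02^(-0.1332) = 329.7·0.56892 = 187.572.
G = 288.1·(129.02 − 60)^(-0.07551) = 288.1·69.02^(-0.07551) = 288.1·0.72634 = 209.258.
B = 255 by definition for t > 66.
Rounded: (188, 209, 255).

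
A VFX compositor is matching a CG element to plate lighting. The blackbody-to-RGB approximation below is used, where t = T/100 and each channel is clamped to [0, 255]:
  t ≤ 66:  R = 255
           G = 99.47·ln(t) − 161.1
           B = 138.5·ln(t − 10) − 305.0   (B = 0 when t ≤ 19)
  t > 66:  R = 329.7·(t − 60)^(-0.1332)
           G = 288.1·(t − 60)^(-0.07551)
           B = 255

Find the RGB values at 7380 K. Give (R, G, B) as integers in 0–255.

t = 7380/100 = 73.8; the t > 66 branch applies.
R = 329.7·(73.8 − 60)^(-0.1332) = 329.7·13.8^(-0.1332) = 329.7·0.70497 = 232.427.
G = 288.1·(73.8 − 60)^(-0.07551) = 288.1·13.8^(-0.07551) = 288.1·0.82022 = 236.304.
B = 255 by definition for t > 66.
Rounded: (232, 236, 255).

(232, 236, 255)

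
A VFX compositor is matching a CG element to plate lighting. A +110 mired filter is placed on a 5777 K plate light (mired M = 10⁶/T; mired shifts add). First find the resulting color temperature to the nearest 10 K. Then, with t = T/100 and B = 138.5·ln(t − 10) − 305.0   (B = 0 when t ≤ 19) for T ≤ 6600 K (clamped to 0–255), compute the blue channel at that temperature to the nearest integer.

M_in = 10⁶/5777 = 173.10; M_out = 173.10 + (+110) = 283.10.
T_out = 10⁶/283.10 = 3532.3 K → 3530 K; t = 35.3.
B = 138.5·ln(35.3 − 10) − 305.0 = 138.5·ln 25.3 − 305.0 = 138.5·3.2308 − 305.0 = 142.466.
Rounded: 142.

142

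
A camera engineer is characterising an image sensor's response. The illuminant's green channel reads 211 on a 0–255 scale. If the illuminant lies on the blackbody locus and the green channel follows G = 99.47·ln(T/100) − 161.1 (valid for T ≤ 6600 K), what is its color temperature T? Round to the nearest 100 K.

ln t = (211 + 161.1) / 99.47 = 3.7408.
t = e^3.7408 = 42.133.
T = 100·t = 4213 K → 4200 K to the nearest 100 K.

4200 K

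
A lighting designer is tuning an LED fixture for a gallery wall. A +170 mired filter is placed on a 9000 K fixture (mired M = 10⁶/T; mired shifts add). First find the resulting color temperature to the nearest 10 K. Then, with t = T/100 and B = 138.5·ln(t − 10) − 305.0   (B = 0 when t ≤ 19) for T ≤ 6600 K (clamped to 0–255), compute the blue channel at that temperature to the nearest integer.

M_in = 10⁶/9000 = 111.11; M_out = 111.11 + (+170) = 281.11.
T_out = 10⁶/281.11 = 3557.3 K → 3560 K; t = 35.6.
B = 138.5·ln(35.6 − 10) − 305.0 = 138.5·ln 25.6 − 305.0 = 138.5·3.2426 − 305.0 = 144.099.
Rounded: 144.

144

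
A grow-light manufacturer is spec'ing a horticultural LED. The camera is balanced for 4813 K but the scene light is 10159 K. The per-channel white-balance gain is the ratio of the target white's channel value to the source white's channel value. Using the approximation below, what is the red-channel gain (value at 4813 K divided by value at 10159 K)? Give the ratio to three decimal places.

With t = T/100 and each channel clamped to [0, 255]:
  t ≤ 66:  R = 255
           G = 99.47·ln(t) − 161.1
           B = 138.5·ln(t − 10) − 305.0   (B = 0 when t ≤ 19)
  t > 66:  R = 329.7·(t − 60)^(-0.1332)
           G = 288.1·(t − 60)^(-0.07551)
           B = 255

At 10159 K (t = 101.59):
  R = 329.7·(101.59 − 60)^(-0.1332) = 329.7·41.59^(-0.1332) = 329.7·0.60863 = 200.664.
At 4813 K (t = 48.13):
  R = 255 by definition for t ≤ 66.
Gain = 255.000 / 200.664 = 1.2708 → 1.271.

1.271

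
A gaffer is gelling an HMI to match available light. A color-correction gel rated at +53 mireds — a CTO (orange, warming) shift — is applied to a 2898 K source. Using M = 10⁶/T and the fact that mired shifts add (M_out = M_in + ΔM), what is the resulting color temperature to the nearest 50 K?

M_in = 10⁶/2898 = 345.07 mireds.
M_out = 345.07 + (+53) = 398.07 mireds.
T_out = 10⁶/398.07 = 2512.1 K → 2500 K.

2500 K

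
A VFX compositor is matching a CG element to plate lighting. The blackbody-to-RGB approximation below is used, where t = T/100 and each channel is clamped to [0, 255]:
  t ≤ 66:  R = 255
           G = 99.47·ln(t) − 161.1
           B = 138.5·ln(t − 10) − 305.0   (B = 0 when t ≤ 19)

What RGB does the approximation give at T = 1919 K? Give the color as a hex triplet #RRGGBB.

#FF8502

t = 1919/100 = 19.19; the t ≤ 66 branch applies.
R = 255 by definition for t ≤ 66.
G = 99.47·ln 19.19 − 161.1 = 99.47·2.9544 − 161.1 = 132.773.
B = 138.5·ln(19.19 − 10) − 305.0 = 138.5·ln 9.19 − 305.0 = 138.5·2.2181 − 305.0 = 2.209.
Rounded: (255, 133, 2).
In hex: #FF8502.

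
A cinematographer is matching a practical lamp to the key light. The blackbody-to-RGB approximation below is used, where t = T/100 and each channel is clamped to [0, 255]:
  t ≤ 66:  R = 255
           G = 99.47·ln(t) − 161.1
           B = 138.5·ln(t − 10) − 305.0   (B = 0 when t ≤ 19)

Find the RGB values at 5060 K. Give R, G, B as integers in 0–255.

t = 5060/100 = 50.6; the t ≤ 66 branch applies.
R = 255 by definition for t ≤ 66.
G = 99.47·ln 50.6 − 161.1 = 99.47·3.9240 − 161.1 = 229.215.
B = 138.5·ln(50.6 − 10) − 305.0 = 138.5·ln 40.6 − 305.0 = 138.5·3.7038 − 305.0 = 207.972.
Rounded: (255, 229, 208).

R=255, G=229, B=208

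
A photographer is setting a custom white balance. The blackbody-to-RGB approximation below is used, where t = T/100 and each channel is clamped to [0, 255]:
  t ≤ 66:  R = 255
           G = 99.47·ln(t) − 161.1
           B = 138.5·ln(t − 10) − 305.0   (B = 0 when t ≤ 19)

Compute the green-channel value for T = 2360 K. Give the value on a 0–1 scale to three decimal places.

t = 2360/100 = 23.6; the t ≤ 66 branch applies.
G = 99.47·ln 23.6 − 161.1 = 99.47·3.1612 − 161.1 = 153.349.
On a 0–1 scale: 153.349/255 = 0.6014 → 0.601.

0.601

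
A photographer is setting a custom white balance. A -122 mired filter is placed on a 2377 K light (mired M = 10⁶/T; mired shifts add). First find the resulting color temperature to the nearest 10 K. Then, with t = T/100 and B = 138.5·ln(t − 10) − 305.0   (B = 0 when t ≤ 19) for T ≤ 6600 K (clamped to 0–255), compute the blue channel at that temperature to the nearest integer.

132

M_in = 10⁶/2377 = 420.70; M_out = 420.70 + (-122) = 298.70.
T_out = 10⁶/298.70 = 3347.9 K → 3350 K; t = 33.5.
B = 138.5·ln(33.5 − 10) − 305.0 = 138.5·ln 23.5 − 305.0 = 138.5·3.1570 − 305.0 = 132.245.
Rounded: 132.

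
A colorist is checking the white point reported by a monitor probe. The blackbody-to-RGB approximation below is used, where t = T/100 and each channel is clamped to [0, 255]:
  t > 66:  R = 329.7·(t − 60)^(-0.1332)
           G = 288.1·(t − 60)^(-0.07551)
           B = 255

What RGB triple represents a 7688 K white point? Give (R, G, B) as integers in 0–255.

t = 7688/100 = 76.88; the t > 66 branch applies.
R = 329.7·(76.88 − 60)^(-0.1332) = 329.7·16.88^(-0.1332) = 329.7·0.68630 = 226.273.
G = 288.1·(76.88 − 60)^(-0.07551) = 288.1·16.88^(-0.07551) = 288.1·0.80783 = 232.736.
B = 255 by definition for t > 66.
Rounded: (226, 233, 255).

(226, 233, 255)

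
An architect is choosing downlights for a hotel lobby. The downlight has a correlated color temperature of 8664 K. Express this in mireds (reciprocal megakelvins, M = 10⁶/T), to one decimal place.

M = 10⁶ / 8664 = 115.420 → 115.4 mireds.

115.4 mireds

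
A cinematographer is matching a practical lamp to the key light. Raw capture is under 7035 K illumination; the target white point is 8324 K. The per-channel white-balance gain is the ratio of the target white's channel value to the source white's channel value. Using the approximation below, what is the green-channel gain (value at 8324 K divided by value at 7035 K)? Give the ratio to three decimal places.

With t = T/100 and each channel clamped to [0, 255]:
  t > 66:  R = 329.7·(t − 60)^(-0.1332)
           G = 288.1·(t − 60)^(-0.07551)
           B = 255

0.941

At 7035 K (t = 70.35):
  G = 288.1·(70.35 − 60)^(-0.07551) = 288.1·10.35^(-0.07551) = 288.1·0.83823 = 241.493.
At 8324 K (t = 83.24):
  G = 288.1·(83.24 − 60)^(-0.07551) = 288.1·23.24^(-0.07551) = 288.1·0.78856 = 227.185.
Gain = 227.185 / 241.493 = 0.9407 → 0.941.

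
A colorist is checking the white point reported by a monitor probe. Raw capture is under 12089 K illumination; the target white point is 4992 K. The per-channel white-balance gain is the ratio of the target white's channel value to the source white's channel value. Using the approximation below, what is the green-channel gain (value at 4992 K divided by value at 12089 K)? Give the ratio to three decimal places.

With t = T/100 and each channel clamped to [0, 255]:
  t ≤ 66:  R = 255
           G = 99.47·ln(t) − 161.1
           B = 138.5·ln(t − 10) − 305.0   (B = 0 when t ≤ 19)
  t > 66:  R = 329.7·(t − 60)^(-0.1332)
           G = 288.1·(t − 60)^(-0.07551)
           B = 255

1.079

At 12089 K (t = 120.89):
  G = 288.1·(120.89 − 60)^(-0.07551) = 288.1·60.89^(-0.07551) = 288.1·0.73324 = 211.248.
At 4992 K (t = 49.92):
  G = 99.47·ln 49.92 − 161.1 = 99.47·3.9104 − 161.1 = 227.870.
Gain = 227.870 / 211.248 = 1.0787 → 1.079.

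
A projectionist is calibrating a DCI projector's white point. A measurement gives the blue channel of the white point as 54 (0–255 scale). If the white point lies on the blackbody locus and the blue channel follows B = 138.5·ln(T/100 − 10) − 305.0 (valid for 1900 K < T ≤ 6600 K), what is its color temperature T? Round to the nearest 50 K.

ln(t − 10) = (54 + 305.0) / 138.5 = 2.5921.
t − 10 = e^2.5921 = 13.357, so t = 23.357.
T = 100·t = 2336 K → 2350 K to the nearest 50 K.

2350 K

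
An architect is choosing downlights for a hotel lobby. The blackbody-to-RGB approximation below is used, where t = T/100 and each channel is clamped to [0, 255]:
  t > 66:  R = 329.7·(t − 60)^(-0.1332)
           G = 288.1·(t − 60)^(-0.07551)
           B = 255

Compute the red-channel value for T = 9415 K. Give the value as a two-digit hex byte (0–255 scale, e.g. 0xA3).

0xCE

t = 9415/100 = 94.15; the t > 66 branch applies.
R = 329.7·(94.15 − 60)^(-0.1332) = 329.7·34.15^(-0.1332) = 329.7·0.62482 = 206.002.
Rounded: 206; in hex, 0xCE.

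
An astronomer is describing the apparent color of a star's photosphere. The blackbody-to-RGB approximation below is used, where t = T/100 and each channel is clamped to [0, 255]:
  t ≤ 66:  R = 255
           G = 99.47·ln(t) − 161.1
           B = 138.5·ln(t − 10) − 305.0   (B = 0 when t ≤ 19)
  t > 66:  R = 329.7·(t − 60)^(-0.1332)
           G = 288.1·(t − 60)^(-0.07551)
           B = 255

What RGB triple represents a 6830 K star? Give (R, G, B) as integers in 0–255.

(249, 246, 255)

t = 6830/100 = 68.3; the t > 66 branch applies.
R = 329.7·(68.3 − 60)^(-0.1332) = 329.7·8.3^(-0.1332) = 329.7·0.75436 = 248.713.
G = 288.1·(68.3 − 60)^(-0.07551) = 288.1·8.3^(-0.07551) = 288.1·0.85232 = 245.552.
B = 255 by definition for t > 66.
Rounded: (249, 246, 255).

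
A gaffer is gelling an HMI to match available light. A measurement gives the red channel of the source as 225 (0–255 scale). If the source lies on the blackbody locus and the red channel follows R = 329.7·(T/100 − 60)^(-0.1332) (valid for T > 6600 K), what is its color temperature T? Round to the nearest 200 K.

(t − 60)^(-0.1332) = 225/329.7 = 0.68244.
t − 60 = 0.68244^(1/-0.1332) = 0.68244^(-7.508) = 17.610, so t = 77.610.
T = 100·t = 7761 K → 7800 K to the nearest 200 K.

7800 K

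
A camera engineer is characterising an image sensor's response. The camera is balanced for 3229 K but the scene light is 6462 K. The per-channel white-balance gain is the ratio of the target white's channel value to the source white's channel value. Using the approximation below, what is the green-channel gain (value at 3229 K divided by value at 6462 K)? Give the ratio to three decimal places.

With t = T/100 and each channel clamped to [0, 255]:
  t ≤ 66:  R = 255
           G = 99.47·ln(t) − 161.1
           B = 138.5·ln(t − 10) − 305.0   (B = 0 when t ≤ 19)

At 6462 K (t = 64.62):
  G = 99.47·ln 64.62 − 161.1 = 99.47·4.1685 − 161.1 = 253.543.
At 3229 K (t = 32.29):
  G = 99.47·ln 32.29 − 161.1 = 99.47·3.4748 − 161.1 = 184.534.
Gain = 184.534 / 253.543 = 0.7278 → 0.728.

0.728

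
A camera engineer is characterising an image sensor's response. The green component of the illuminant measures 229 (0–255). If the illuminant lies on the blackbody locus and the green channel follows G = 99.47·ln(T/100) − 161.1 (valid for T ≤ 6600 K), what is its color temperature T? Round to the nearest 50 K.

ln t = (229 + 161.1) / 99.47 = 3.9218.
t = e^3.9218 = 50.491.
T = 100·t = 5049 K → 5050 K to the nearest 50 K.

5050 K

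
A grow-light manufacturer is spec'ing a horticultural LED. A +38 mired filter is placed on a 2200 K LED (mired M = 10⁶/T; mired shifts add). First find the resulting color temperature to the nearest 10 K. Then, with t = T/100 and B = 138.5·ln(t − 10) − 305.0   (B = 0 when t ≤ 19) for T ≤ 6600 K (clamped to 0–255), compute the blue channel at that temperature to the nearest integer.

18

M_in = 10⁶/2200 = 454.55; M_out = 454.55 + (+38) = 492.55.
T_out = 10⁶/492.55 = 2030.3 K → 2030 K; t = 20.3.
B = 138.5·ln(20.3 − 10) − 305.0 = 138.5·ln 10.3 − 305.0 = 138.5·2.3321 − 305.0 = 18.002.
Rounded: 18.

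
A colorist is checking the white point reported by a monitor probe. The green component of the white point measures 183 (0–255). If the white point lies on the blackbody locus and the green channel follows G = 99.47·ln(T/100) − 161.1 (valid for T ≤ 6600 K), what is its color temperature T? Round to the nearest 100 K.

3200 K

ln t = (183 + 161.1) / 99.47 = 3.4593.
t = e^3.4593 = 31.796.
T = 100·t = 3180 K → 3200 K to the nearest 100 K.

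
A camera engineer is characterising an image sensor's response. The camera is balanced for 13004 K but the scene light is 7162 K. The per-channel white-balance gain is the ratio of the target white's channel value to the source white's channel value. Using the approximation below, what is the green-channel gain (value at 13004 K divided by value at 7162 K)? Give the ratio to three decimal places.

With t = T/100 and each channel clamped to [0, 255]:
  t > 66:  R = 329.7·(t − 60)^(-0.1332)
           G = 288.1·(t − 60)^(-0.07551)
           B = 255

0.873

At 7162 K (t = 71.62):
  G = 288.1·(71.62 − 60)^(-0.07551) = 288.1·11.62^(-0.07551) = 288.1·0.83093 = 239.392.
At 13004 K (t = 130.04):
  G = 288.1·(130.04 − 60)^(-0.07551) = 288.1·70.04^(-0.07551) = 288.1·0.72553 = 209.026.
Gain = 209.026 / 239.392 = 0.8732 → 0.873.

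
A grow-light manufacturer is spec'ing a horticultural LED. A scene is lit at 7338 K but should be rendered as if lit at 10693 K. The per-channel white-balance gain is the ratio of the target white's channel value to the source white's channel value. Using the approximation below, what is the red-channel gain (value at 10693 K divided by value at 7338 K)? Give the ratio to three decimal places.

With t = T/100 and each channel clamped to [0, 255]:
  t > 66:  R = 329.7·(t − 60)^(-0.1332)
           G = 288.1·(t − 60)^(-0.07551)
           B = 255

At 7338 K (t = 73.38):
  R = 329.7·(73.38 − 60)^(-0.1332) = 329.7·13.38^(-0.1332) = 329.7·0.70787 = 233.386.
At 10693 K (t = 106.93):
  R = 329.7·(106.93 − 60)^(-0.1332) = 329.7·46.93^(-0.1332) = 329.7·0.59891 = 197.461.
Gain = 197.461 / 233.386 = 0.8461 → 0.846.

0.846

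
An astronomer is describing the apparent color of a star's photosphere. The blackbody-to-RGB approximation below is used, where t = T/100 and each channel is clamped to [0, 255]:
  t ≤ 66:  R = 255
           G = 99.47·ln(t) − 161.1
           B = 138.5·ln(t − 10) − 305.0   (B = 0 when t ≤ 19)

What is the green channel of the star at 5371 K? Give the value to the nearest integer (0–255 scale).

t = 5371/100 = 53.71; the t ≤ 66 branch applies.
G = 99.47·ln 53.71 − 161.1 = 99.47·3.9836 − 161.1 = 235.149.
Rounded: 235.

235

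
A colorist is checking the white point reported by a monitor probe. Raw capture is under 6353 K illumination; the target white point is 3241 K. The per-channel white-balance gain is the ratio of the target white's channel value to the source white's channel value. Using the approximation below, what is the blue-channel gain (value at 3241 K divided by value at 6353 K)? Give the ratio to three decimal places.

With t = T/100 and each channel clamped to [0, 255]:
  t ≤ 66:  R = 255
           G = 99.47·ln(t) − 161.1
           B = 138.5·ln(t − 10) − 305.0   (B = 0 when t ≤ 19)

0.510

At 6353 K (t = 63.53):
  B = 138.5·ln(63.53 − 10) − 305.0 = 138.5·ln 53.53 − 305.0 = 138.5·3.9802 − 305.0 = 246.264.
At 3241 K (t = 32.41):
  B = 138.5·ln(32.41 − 10) − 305.0 = 138.5·ln 22.41 − 305.0 = 138.5·3.1095 − 305.0 = 125.667.
Gain = 125.667 / 246.264 = 0.5103 → 0.510.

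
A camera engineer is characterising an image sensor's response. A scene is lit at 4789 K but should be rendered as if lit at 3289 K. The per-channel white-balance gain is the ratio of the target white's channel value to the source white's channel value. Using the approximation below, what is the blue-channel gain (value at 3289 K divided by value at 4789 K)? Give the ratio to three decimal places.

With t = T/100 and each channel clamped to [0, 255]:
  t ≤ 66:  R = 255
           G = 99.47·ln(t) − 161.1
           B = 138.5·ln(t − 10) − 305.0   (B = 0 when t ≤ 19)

At 4789 K (t = 47.89):
  B = 138.5·ln(47.89 − 10) − 305.0 = 138.5·ln 37.89 − 305.0 = 138.5·3.6347 − 305.0 = 198.404.
At 3289 K (t = 32.89):
  B = 138.5·ln(32.89 − 10) − 305.0 = 138.5·ln 22.89 − 305.0 = 138.5·3.1307 − 305.0 = 128.602.
Gain = 128.602 / 198.404 = 0.6482 → 0.648.

0.648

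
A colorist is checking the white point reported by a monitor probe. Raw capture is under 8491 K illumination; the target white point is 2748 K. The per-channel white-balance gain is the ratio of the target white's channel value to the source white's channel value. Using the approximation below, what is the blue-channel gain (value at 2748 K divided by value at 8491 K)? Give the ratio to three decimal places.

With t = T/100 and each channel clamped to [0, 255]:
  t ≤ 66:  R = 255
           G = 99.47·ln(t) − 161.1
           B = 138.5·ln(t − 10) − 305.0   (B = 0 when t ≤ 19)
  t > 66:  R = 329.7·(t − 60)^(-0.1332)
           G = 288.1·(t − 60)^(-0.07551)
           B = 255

0.358

At 8491 K (t = 84.91):
  B = 255 by definition for t > 66.
At 2748 K (t = 27.48):
  B = 138.5·ln(27.48 − 10) − 305.0 = 138.5·ln 17.48 − 305.0 = 138.5·2.8611 − 305.0 = 91.256.
Gain = 91.256 / 255.000 = 0.3579 → 0.358.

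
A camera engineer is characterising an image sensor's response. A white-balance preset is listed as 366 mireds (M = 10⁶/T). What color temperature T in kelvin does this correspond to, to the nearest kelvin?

T = 10⁶ / 366 = 2732.24 K → 2732 K.

2732 K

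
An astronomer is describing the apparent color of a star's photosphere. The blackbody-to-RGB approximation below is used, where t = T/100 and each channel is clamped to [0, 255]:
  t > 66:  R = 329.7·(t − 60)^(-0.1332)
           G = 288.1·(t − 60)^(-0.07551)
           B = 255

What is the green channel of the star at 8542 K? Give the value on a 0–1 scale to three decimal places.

0.885

t = 8542/100 = 85.42; the t > 66 branch applies.
G = 288.1·(85.42 − 60)^(-0.07551) = 288.1·25.42^(-0.07551) = 288.1·0.78324 = 225.652.
On a 0–1 scale: 225.652/255 = 0.8849 → 0.885.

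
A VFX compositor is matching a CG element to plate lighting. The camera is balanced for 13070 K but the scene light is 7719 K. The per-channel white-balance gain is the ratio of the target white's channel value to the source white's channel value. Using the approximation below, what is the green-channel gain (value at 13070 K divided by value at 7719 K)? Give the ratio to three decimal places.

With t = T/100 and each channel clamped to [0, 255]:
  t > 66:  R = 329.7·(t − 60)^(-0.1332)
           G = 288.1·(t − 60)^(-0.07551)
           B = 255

At 7719 K (t = 77.19):
  G = 288.1·(77.19 − 60)^(-0.07551) = 288.1·17.19^(-0.07551) = 288.1·0.80672 = 232.417.
At 13070 K (t = 130.7):
  G = 288.1·(130.7 − 60)^(-0.07551) = 288.1·70.7^(-0.07551) = 288.1·0.72502 = 208.878.
Gain = 208.878 / 232.417 = 0.8987 → 0.899.

0.899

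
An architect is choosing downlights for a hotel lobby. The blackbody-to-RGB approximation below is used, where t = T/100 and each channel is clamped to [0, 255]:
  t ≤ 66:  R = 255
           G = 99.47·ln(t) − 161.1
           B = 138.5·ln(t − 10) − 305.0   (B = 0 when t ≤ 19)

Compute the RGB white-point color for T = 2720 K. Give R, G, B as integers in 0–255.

t = 2720/100 = 27.2; the t ≤ 66 branch applies.
R = 255 by definition for t ≤ 66.
G = 99.47·ln 27.2 − 161.1 = 99.47·3.3032 − 161.1 = 167.471.
B = 138.5·ln(27.2 − 10) − 305.0 = 138.5·ln 17.2 − 305.0 = 138.5·2.8449 − 305.0 = 89.020.
Rounded: (255, 167, 89).

R=255, G=167, B=89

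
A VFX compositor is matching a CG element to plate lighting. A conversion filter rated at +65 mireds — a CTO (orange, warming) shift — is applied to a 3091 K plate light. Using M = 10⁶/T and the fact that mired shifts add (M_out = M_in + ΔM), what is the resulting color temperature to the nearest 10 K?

M_in = 10⁶/3091 = 323.52 mireds.
M_out = 323.52 + (+65) = 388.52 mireds.
T_out = 10⁶/388.52 = 2573.9 K → 2570 K.

2570 K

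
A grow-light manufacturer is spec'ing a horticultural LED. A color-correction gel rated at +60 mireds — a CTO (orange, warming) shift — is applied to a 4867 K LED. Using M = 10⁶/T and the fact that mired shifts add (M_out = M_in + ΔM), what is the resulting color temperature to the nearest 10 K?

3770 K

M_in = 10⁶/4867 = 205.47 mireds.
M_out = 205.47 + (+60) = 265.47 mireds.
T_out = 10⁶/265.47 = 3767.0 K → 3770 K.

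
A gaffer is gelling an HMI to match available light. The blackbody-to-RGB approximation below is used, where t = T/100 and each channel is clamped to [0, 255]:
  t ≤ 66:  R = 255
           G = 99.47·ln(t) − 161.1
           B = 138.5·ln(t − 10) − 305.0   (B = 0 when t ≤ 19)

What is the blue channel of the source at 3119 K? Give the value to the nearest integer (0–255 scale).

t = 3119/100 = 31.19; the t ≤ 66 branch applies.
B = 138.5·ln(31.19 − 10) − 305.0 = 138.5·ln 21.19 − 305.0 = 138.5·3.0535 − 305.0 = 117.914.
Rounded: 118.

118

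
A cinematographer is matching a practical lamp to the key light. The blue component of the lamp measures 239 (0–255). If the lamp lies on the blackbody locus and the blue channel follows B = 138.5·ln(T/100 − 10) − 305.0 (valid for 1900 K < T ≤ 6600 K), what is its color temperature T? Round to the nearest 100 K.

ln(t − 10) = (239 + 305.0) / 138.5 = 3.9278.
t − 10 = e^3.9278 = 50.795, so t = 60.795.
T = 100·t = 6079 K → 6100 K to the nearest 100 K.

6100 K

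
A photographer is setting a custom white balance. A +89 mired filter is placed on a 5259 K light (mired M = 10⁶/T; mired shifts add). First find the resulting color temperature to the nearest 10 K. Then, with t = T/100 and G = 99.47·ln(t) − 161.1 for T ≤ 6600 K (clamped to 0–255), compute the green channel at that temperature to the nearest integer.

M_in = 10⁶/5259 = 190.15; M_out = 190.15 + (+89) = 279.15.
T_out = 10⁶/279.15 = 3582.3 K → 3580 K; t = 35.8.
G = 99.47·ln 35.8 − 161.1 = 99.47·3.5779 − 161.1 = 194.798.
Rounded: 195.

195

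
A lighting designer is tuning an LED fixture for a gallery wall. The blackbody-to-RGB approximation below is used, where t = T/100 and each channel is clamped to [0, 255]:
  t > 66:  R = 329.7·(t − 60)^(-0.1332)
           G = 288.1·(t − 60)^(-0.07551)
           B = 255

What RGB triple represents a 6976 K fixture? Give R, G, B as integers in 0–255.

t = 6976/100 = 69.76; the t > 66 branch applies.
R = 329.7·(69.76 − 60)^(-0.1332) = 329.7·9.76^(-0.1332) = 329.7·0.73825 = 243.402.
G = 288.1·(69.76 − 60)^(-0.07551) = 288.1·9.76^(-0.07551) = 288.1·0.84195 = 242.566.
B = 255 by definition for t > 66.
Rounded: (243, 243, 255).

R=243, G=243, B=255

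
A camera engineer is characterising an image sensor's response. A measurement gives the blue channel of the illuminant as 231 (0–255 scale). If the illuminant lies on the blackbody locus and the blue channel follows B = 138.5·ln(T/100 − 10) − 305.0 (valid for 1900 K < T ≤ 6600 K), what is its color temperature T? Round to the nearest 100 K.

ln(t − 10) = (231 + 305.0) / 138.5 = 3.8700.
t − 10 = e^3.8700 = 47.944, so t = 57.944.
T = 100·t = 5794 K → 5800 K to the nearest 100 K.

5800 K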